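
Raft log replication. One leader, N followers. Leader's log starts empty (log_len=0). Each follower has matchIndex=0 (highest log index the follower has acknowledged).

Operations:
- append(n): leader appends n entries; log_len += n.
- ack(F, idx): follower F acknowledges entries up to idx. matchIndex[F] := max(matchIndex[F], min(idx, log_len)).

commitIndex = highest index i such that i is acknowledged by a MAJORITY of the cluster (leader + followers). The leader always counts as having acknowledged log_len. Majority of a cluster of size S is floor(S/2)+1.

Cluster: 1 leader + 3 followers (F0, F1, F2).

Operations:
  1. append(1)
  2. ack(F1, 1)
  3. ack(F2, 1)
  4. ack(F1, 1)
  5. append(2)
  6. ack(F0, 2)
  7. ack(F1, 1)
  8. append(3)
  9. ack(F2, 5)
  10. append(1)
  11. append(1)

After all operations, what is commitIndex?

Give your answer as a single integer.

Answer: 2

Derivation:
Op 1: append 1 -> log_len=1
Op 2: F1 acks idx 1 -> match: F0=0 F1=1 F2=0; commitIndex=0
Op 3: F2 acks idx 1 -> match: F0=0 F1=1 F2=1; commitIndex=1
Op 4: F1 acks idx 1 -> match: F0=0 F1=1 F2=1; commitIndex=1
Op 5: append 2 -> log_len=3
Op 6: F0 acks idx 2 -> match: F0=2 F1=1 F2=1; commitIndex=1
Op 7: F1 acks idx 1 -> match: F0=2 F1=1 F2=1; commitIndex=1
Op 8: append 3 -> log_len=6
Op 9: F2 acks idx 5 -> match: F0=2 F1=1 F2=5; commitIndex=2
Op 10: append 1 -> log_len=7
Op 11: append 1 -> log_len=8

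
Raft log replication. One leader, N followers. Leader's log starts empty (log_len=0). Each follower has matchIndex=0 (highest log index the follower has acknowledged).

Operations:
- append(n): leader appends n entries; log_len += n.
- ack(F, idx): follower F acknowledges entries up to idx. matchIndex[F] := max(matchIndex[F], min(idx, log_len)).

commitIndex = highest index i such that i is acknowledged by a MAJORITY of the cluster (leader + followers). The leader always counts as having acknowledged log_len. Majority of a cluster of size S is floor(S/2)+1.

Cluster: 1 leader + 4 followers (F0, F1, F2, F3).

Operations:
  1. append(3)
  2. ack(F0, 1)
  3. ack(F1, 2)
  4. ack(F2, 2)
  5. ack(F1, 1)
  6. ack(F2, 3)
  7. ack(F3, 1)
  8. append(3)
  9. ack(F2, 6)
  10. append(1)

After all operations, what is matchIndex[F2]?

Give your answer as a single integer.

Op 1: append 3 -> log_len=3
Op 2: F0 acks idx 1 -> match: F0=1 F1=0 F2=0 F3=0; commitIndex=0
Op 3: F1 acks idx 2 -> match: F0=1 F1=2 F2=0 F3=0; commitIndex=1
Op 4: F2 acks idx 2 -> match: F0=1 F1=2 F2=2 F3=0; commitIndex=2
Op 5: F1 acks idx 1 -> match: F0=1 F1=2 F2=2 F3=0; commitIndex=2
Op 6: F2 acks idx 3 -> match: F0=1 F1=2 F2=3 F3=0; commitIndex=2
Op 7: F3 acks idx 1 -> match: F0=1 F1=2 F2=3 F3=1; commitIndex=2
Op 8: append 3 -> log_len=6
Op 9: F2 acks idx 6 -> match: F0=1 F1=2 F2=6 F3=1; commitIndex=2
Op 10: append 1 -> log_len=7

Answer: 6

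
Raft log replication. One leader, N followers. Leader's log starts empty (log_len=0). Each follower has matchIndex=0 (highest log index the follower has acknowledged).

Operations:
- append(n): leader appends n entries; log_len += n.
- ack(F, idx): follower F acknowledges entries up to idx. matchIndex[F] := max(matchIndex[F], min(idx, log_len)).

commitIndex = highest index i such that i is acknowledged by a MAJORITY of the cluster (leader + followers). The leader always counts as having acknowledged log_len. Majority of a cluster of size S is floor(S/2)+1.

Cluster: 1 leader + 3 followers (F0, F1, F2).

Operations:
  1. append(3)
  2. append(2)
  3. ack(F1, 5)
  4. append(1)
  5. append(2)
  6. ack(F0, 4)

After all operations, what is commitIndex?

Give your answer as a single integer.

Answer: 4

Derivation:
Op 1: append 3 -> log_len=3
Op 2: append 2 -> log_len=5
Op 3: F1 acks idx 5 -> match: F0=0 F1=5 F2=0; commitIndex=0
Op 4: append 1 -> log_len=6
Op 5: append 2 -> log_len=8
Op 6: F0 acks idx 4 -> match: F0=4 F1=5 F2=0; commitIndex=4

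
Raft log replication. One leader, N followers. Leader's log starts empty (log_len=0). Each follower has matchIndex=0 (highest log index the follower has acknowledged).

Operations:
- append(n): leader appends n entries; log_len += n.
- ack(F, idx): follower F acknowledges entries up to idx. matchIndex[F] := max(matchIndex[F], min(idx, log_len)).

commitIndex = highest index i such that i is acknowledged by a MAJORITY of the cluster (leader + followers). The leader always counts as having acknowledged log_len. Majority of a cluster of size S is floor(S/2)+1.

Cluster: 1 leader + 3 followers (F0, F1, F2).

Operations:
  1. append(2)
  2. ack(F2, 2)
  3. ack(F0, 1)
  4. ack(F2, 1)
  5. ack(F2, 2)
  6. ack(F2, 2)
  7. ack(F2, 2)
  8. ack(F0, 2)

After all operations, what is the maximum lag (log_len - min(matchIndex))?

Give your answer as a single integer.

Answer: 2

Derivation:
Op 1: append 2 -> log_len=2
Op 2: F2 acks idx 2 -> match: F0=0 F1=0 F2=2; commitIndex=0
Op 3: F0 acks idx 1 -> match: F0=1 F1=0 F2=2; commitIndex=1
Op 4: F2 acks idx 1 -> match: F0=1 F1=0 F2=2; commitIndex=1
Op 5: F2 acks idx 2 -> match: F0=1 F1=0 F2=2; commitIndex=1
Op 6: F2 acks idx 2 -> match: F0=1 F1=0 F2=2; commitIndex=1
Op 7: F2 acks idx 2 -> match: F0=1 F1=0 F2=2; commitIndex=1
Op 8: F0 acks idx 2 -> match: F0=2 F1=0 F2=2; commitIndex=2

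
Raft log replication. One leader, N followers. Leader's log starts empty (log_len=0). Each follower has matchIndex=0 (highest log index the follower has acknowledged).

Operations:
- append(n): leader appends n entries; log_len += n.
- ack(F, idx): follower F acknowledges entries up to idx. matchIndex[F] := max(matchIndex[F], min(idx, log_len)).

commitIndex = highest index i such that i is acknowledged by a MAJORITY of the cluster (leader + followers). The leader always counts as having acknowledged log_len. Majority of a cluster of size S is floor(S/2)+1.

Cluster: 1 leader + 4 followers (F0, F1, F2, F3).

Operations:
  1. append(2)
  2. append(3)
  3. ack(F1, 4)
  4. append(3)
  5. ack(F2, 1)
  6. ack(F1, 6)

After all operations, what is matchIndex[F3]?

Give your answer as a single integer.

Op 1: append 2 -> log_len=2
Op 2: append 3 -> log_len=5
Op 3: F1 acks idx 4 -> match: F0=0 F1=4 F2=0 F3=0; commitIndex=0
Op 4: append 3 -> log_len=8
Op 5: F2 acks idx 1 -> match: F0=0 F1=4 F2=1 F3=0; commitIndex=1
Op 6: F1 acks idx 6 -> match: F0=0 F1=6 F2=1 F3=0; commitIndex=1

Answer: 0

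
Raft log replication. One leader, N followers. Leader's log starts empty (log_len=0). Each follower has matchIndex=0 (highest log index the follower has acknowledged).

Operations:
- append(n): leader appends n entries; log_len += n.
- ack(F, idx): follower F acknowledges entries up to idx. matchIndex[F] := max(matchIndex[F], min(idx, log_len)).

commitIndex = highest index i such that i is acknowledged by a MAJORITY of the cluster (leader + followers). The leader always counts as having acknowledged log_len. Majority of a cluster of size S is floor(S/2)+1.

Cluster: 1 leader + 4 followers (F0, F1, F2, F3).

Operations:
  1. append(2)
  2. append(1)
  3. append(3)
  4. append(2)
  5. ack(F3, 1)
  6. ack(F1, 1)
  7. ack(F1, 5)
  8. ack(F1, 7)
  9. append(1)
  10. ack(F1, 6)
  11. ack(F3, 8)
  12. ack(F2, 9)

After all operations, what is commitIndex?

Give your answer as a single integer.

Answer: 8

Derivation:
Op 1: append 2 -> log_len=2
Op 2: append 1 -> log_len=3
Op 3: append 3 -> log_len=6
Op 4: append 2 -> log_len=8
Op 5: F3 acks idx 1 -> match: F0=0 F1=0 F2=0 F3=1; commitIndex=0
Op 6: F1 acks idx 1 -> match: F0=0 F1=1 F2=0 F3=1; commitIndex=1
Op 7: F1 acks idx 5 -> match: F0=0 F1=5 F2=0 F3=1; commitIndex=1
Op 8: F1 acks idx 7 -> match: F0=0 F1=7 F2=0 F3=1; commitIndex=1
Op 9: append 1 -> log_len=9
Op 10: F1 acks idx 6 -> match: F0=0 F1=7 F2=0 F3=1; commitIndex=1
Op 11: F3 acks idx 8 -> match: F0=0 F1=7 F2=0 F3=8; commitIndex=7
Op 12: F2 acks idx 9 -> match: F0=0 F1=7 F2=9 F3=8; commitIndex=8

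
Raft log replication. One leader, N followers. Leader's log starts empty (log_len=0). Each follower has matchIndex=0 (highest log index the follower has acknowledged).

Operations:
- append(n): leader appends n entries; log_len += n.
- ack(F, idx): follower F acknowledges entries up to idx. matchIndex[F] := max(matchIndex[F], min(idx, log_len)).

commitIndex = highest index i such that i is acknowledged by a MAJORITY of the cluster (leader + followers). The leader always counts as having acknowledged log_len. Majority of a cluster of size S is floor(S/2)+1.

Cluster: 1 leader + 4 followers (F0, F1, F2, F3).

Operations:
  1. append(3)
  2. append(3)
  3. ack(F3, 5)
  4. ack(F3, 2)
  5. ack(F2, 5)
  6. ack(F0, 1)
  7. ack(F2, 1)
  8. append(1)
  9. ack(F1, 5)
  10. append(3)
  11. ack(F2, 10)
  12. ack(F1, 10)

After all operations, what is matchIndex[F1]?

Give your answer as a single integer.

Op 1: append 3 -> log_len=3
Op 2: append 3 -> log_len=6
Op 3: F3 acks idx 5 -> match: F0=0 F1=0 F2=0 F3=5; commitIndex=0
Op 4: F3 acks idx 2 -> match: F0=0 F1=0 F2=0 F3=5; commitIndex=0
Op 5: F2 acks idx 5 -> match: F0=0 F1=0 F2=5 F3=5; commitIndex=5
Op 6: F0 acks idx 1 -> match: F0=1 F1=0 F2=5 F3=5; commitIndex=5
Op 7: F2 acks idx 1 -> match: F0=1 F1=0 F2=5 F3=5; commitIndex=5
Op 8: append 1 -> log_len=7
Op 9: F1 acks idx 5 -> match: F0=1 F1=5 F2=5 F3=5; commitIndex=5
Op 10: append 3 -> log_len=10
Op 11: F2 acks idx 10 -> match: F0=1 F1=5 F2=10 F3=5; commitIndex=5
Op 12: F1 acks idx 10 -> match: F0=1 F1=10 F2=10 F3=5; commitIndex=10

Answer: 10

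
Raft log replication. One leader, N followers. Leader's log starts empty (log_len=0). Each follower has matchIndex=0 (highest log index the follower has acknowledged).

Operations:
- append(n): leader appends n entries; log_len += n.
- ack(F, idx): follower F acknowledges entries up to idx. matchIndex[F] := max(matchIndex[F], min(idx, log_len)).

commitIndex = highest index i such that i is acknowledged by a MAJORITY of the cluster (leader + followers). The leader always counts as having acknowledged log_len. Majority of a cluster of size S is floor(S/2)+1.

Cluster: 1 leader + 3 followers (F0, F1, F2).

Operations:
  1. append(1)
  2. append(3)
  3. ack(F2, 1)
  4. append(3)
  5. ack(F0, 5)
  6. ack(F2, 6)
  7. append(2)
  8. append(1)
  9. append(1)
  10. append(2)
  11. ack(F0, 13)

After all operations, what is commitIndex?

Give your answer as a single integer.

Answer: 6

Derivation:
Op 1: append 1 -> log_len=1
Op 2: append 3 -> log_len=4
Op 3: F2 acks idx 1 -> match: F0=0 F1=0 F2=1; commitIndex=0
Op 4: append 3 -> log_len=7
Op 5: F0 acks idx 5 -> match: F0=5 F1=0 F2=1; commitIndex=1
Op 6: F2 acks idx 6 -> match: F0=5 F1=0 F2=6; commitIndex=5
Op 7: append 2 -> log_len=9
Op 8: append 1 -> log_len=10
Op 9: append 1 -> log_len=11
Op 10: append 2 -> log_len=13
Op 11: F0 acks idx 13 -> match: F0=13 F1=0 F2=6; commitIndex=6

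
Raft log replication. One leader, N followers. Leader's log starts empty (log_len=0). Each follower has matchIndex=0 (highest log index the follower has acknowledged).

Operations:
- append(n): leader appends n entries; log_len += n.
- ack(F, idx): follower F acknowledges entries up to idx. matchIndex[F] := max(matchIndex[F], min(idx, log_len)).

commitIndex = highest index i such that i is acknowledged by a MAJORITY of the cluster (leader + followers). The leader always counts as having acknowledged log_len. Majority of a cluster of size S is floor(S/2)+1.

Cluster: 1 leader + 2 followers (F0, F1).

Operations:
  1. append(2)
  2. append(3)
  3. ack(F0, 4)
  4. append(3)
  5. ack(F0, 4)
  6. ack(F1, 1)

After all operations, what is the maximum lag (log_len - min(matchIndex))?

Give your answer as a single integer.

Op 1: append 2 -> log_len=2
Op 2: append 3 -> log_len=5
Op 3: F0 acks idx 4 -> match: F0=4 F1=0; commitIndex=4
Op 4: append 3 -> log_len=8
Op 5: F0 acks idx 4 -> match: F0=4 F1=0; commitIndex=4
Op 6: F1 acks idx 1 -> match: F0=4 F1=1; commitIndex=4

Answer: 7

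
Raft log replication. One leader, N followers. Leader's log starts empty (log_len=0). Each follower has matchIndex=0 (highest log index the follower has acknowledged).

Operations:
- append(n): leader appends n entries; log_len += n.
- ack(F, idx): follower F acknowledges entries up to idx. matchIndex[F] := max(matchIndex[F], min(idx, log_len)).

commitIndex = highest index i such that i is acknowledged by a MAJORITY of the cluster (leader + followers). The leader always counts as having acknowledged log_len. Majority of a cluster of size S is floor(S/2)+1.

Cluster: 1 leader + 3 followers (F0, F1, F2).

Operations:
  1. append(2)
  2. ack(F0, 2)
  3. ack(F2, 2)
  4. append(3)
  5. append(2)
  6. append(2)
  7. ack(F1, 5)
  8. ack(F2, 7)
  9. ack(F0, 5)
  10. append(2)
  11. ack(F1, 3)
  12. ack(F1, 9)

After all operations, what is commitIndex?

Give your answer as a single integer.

Op 1: append 2 -> log_len=2
Op 2: F0 acks idx 2 -> match: F0=2 F1=0 F2=0; commitIndex=0
Op 3: F2 acks idx 2 -> match: F0=2 F1=0 F2=2; commitIndex=2
Op 4: append 3 -> log_len=5
Op 5: append 2 -> log_len=7
Op 6: append 2 -> log_len=9
Op 7: F1 acks idx 5 -> match: F0=2 F1=5 F2=2; commitIndex=2
Op 8: F2 acks idx 7 -> match: F0=2 F1=5 F2=7; commitIndex=5
Op 9: F0 acks idx 5 -> match: F0=5 F1=5 F2=7; commitIndex=5
Op 10: append 2 -> log_len=11
Op 11: F1 acks idx 3 -> match: F0=5 F1=5 F2=7; commitIndex=5
Op 12: F1 acks idx 9 -> match: F0=5 F1=9 F2=7; commitIndex=7

Answer: 7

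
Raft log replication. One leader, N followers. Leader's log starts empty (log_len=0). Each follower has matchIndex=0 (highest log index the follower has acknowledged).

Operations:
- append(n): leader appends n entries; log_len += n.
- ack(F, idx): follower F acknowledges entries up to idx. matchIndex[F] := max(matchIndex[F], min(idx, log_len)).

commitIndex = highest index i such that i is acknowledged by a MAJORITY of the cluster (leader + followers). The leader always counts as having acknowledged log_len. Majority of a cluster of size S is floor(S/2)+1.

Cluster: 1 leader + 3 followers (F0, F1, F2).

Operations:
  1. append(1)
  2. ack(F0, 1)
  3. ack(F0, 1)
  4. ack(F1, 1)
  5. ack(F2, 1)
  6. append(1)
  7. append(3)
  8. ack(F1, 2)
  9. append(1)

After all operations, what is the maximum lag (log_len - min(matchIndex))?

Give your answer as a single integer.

Op 1: append 1 -> log_len=1
Op 2: F0 acks idx 1 -> match: F0=1 F1=0 F2=0; commitIndex=0
Op 3: F0 acks idx 1 -> match: F0=1 F1=0 F2=0; commitIndex=0
Op 4: F1 acks idx 1 -> match: F0=1 F1=1 F2=0; commitIndex=1
Op 5: F2 acks idx 1 -> match: F0=1 F1=1 F2=1; commitIndex=1
Op 6: append 1 -> log_len=2
Op 7: append 3 -> log_len=5
Op 8: F1 acks idx 2 -> match: F0=1 F1=2 F2=1; commitIndex=1
Op 9: append 1 -> log_len=6

Answer: 5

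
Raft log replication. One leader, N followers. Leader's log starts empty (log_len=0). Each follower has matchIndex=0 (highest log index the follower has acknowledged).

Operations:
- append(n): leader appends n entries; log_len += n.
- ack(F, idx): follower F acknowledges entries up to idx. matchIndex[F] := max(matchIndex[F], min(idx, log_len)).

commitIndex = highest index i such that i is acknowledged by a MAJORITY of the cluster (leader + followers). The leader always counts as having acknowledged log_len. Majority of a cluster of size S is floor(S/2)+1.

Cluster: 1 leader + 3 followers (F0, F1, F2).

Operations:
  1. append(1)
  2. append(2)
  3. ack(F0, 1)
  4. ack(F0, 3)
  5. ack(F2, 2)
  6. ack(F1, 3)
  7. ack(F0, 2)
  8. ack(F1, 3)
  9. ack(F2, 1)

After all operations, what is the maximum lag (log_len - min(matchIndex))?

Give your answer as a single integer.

Answer: 1

Derivation:
Op 1: append 1 -> log_len=1
Op 2: append 2 -> log_len=3
Op 3: F0 acks idx 1 -> match: F0=1 F1=0 F2=0; commitIndex=0
Op 4: F0 acks idx 3 -> match: F0=3 F1=0 F2=0; commitIndex=0
Op 5: F2 acks idx 2 -> match: F0=3 F1=0 F2=2; commitIndex=2
Op 6: F1 acks idx 3 -> match: F0=3 F1=3 F2=2; commitIndex=3
Op 7: F0 acks idx 2 -> match: F0=3 F1=3 F2=2; commitIndex=3
Op 8: F1 acks idx 3 -> match: F0=3 F1=3 F2=2; commitIndex=3
Op 9: F2 acks idx 1 -> match: F0=3 F1=3 F2=2; commitIndex=3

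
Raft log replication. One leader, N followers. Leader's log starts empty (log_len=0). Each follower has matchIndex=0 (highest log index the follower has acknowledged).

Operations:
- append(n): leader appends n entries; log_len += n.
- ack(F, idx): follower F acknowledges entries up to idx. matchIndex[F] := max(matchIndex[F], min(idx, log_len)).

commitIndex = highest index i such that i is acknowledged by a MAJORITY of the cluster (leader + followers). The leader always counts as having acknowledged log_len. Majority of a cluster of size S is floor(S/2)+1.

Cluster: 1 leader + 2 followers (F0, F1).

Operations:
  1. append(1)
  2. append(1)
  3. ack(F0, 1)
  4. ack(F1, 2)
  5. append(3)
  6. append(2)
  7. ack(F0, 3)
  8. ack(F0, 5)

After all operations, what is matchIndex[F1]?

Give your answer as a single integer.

Answer: 2

Derivation:
Op 1: append 1 -> log_len=1
Op 2: append 1 -> log_len=2
Op 3: F0 acks idx 1 -> match: F0=1 F1=0; commitIndex=1
Op 4: F1 acks idx 2 -> match: F0=1 F1=2; commitIndex=2
Op 5: append 3 -> log_len=5
Op 6: append 2 -> log_len=7
Op 7: F0 acks idx 3 -> match: F0=3 F1=2; commitIndex=3
Op 8: F0 acks idx 5 -> match: F0=5 F1=2; commitIndex=5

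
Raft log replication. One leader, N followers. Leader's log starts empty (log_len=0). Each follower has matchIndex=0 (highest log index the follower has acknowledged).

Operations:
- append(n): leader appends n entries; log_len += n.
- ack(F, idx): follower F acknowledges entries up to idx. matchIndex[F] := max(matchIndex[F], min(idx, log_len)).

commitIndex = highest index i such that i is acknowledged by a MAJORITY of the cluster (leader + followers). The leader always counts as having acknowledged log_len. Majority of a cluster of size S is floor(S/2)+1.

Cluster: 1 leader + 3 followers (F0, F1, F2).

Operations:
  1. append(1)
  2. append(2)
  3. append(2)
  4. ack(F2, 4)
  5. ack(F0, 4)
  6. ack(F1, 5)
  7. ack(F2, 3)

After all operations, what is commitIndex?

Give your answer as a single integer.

Op 1: append 1 -> log_len=1
Op 2: append 2 -> log_len=3
Op 3: append 2 -> log_len=5
Op 4: F2 acks idx 4 -> match: F0=0 F1=0 F2=4; commitIndex=0
Op 5: F0 acks idx 4 -> match: F0=4 F1=0 F2=4; commitIndex=4
Op 6: F1 acks idx 5 -> match: F0=4 F1=5 F2=4; commitIndex=4
Op 7: F2 acks idx 3 -> match: F0=4 F1=5 F2=4; commitIndex=4

Answer: 4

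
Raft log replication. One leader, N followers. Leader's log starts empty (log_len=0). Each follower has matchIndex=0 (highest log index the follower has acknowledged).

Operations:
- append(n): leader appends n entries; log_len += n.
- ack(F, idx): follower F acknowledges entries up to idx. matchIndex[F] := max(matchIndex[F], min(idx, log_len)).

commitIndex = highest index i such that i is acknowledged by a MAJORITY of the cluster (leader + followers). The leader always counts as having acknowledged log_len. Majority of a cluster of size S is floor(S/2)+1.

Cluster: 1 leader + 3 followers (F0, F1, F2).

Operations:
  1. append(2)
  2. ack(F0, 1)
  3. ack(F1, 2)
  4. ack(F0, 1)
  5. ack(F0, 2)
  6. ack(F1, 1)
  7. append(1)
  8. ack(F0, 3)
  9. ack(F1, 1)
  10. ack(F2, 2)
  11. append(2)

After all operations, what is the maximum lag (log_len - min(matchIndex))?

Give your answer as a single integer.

Op 1: append 2 -> log_len=2
Op 2: F0 acks idx 1 -> match: F0=1 F1=0 F2=0; commitIndex=0
Op 3: F1 acks idx 2 -> match: F0=1 F1=2 F2=0; commitIndex=1
Op 4: F0 acks idx 1 -> match: F0=1 F1=2 F2=0; commitIndex=1
Op 5: F0 acks idx 2 -> match: F0=2 F1=2 F2=0; commitIndex=2
Op 6: F1 acks idx 1 -> match: F0=2 F1=2 F2=0; commitIndex=2
Op 7: append 1 -> log_len=3
Op 8: F0 acks idx 3 -> match: F0=3 F1=2 F2=0; commitIndex=2
Op 9: F1 acks idx 1 -> match: F0=3 F1=2 F2=0; commitIndex=2
Op 10: F2 acks idx 2 -> match: F0=3 F1=2 F2=2; commitIndex=2
Op 11: append 2 -> log_len=5

Answer: 3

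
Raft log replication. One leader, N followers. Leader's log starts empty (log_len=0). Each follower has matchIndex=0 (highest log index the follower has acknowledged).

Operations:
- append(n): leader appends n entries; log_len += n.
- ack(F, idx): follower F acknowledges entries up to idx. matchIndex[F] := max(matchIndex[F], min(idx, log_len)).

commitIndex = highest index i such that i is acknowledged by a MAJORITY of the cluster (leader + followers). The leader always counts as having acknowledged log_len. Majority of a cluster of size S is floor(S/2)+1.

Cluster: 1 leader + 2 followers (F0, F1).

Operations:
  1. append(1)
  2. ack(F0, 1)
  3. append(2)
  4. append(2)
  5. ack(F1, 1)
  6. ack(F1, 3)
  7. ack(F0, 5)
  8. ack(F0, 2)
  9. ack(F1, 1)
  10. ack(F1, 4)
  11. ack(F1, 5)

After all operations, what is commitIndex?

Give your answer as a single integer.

Op 1: append 1 -> log_len=1
Op 2: F0 acks idx 1 -> match: F0=1 F1=0; commitIndex=1
Op 3: append 2 -> log_len=3
Op 4: append 2 -> log_len=5
Op 5: F1 acks idx 1 -> match: F0=1 F1=1; commitIndex=1
Op 6: F1 acks idx 3 -> match: F0=1 F1=3; commitIndex=3
Op 7: F0 acks idx 5 -> match: F0=5 F1=3; commitIndex=5
Op 8: F0 acks idx 2 -> match: F0=5 F1=3; commitIndex=5
Op 9: F1 acks idx 1 -> match: F0=5 F1=3; commitIndex=5
Op 10: F1 acks idx 4 -> match: F0=5 F1=4; commitIndex=5
Op 11: F1 acks idx 5 -> match: F0=5 F1=5; commitIndex=5

Answer: 5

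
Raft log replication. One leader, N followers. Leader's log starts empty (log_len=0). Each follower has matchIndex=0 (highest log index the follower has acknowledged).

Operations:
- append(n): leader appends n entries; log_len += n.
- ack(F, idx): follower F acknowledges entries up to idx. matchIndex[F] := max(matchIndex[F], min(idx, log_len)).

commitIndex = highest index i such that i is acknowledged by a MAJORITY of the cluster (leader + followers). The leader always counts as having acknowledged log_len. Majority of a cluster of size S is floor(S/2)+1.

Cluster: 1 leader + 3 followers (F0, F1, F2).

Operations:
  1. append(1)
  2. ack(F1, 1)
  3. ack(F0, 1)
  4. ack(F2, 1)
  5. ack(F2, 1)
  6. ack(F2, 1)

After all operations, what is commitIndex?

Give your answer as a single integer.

Op 1: append 1 -> log_len=1
Op 2: F1 acks idx 1 -> match: F0=0 F1=1 F2=0; commitIndex=0
Op 3: F0 acks idx 1 -> match: F0=1 F1=1 F2=0; commitIndex=1
Op 4: F2 acks idx 1 -> match: F0=1 F1=1 F2=1; commitIndex=1
Op 5: F2 acks idx 1 -> match: F0=1 F1=1 F2=1; commitIndex=1
Op 6: F2 acks idx 1 -> match: F0=1 F1=1 F2=1; commitIndex=1

Answer: 1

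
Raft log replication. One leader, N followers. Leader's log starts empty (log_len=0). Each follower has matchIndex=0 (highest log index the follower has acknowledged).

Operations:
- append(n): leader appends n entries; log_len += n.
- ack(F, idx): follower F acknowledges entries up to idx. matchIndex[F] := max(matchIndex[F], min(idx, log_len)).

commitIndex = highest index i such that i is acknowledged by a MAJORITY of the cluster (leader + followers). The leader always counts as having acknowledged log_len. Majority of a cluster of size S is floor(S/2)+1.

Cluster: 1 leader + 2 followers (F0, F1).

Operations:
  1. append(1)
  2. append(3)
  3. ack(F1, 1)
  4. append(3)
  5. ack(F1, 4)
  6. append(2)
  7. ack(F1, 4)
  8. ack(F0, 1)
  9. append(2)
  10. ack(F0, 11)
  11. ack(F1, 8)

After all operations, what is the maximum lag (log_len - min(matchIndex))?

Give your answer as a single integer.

Answer: 3

Derivation:
Op 1: append 1 -> log_len=1
Op 2: append 3 -> log_len=4
Op 3: F1 acks idx 1 -> match: F0=0 F1=1; commitIndex=1
Op 4: append 3 -> log_len=7
Op 5: F1 acks idx 4 -> match: F0=0 F1=4; commitIndex=4
Op 6: append 2 -> log_len=9
Op 7: F1 acks idx 4 -> match: F0=0 F1=4; commitIndex=4
Op 8: F0 acks idx 1 -> match: F0=1 F1=4; commitIndex=4
Op 9: append 2 -> log_len=11
Op 10: F0 acks idx 11 -> match: F0=11 F1=4; commitIndex=11
Op 11: F1 acks idx 8 -> match: F0=11 F1=8; commitIndex=11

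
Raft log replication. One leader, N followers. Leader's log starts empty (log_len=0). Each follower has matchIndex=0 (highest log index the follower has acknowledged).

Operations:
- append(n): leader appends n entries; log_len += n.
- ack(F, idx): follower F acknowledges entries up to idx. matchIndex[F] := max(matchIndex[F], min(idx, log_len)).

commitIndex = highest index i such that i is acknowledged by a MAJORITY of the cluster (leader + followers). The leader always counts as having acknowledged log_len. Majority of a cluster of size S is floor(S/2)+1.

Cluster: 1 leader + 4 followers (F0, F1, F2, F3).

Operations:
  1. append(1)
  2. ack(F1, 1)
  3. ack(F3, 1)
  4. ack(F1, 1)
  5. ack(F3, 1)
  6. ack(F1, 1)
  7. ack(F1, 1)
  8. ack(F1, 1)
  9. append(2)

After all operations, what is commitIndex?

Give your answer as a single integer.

Op 1: append 1 -> log_len=1
Op 2: F1 acks idx 1 -> match: F0=0 F1=1 F2=0 F3=0; commitIndex=0
Op 3: F3 acks idx 1 -> match: F0=0 F1=1 F2=0 F3=1; commitIndex=1
Op 4: F1 acks idx 1 -> match: F0=0 F1=1 F2=0 F3=1; commitIndex=1
Op 5: F3 acks idx 1 -> match: F0=0 F1=1 F2=0 F3=1; commitIndex=1
Op 6: F1 acks idx 1 -> match: F0=0 F1=1 F2=0 F3=1; commitIndex=1
Op 7: F1 acks idx 1 -> match: F0=0 F1=1 F2=0 F3=1; commitIndex=1
Op 8: F1 acks idx 1 -> match: F0=0 F1=1 F2=0 F3=1; commitIndex=1
Op 9: append 2 -> log_len=3

Answer: 1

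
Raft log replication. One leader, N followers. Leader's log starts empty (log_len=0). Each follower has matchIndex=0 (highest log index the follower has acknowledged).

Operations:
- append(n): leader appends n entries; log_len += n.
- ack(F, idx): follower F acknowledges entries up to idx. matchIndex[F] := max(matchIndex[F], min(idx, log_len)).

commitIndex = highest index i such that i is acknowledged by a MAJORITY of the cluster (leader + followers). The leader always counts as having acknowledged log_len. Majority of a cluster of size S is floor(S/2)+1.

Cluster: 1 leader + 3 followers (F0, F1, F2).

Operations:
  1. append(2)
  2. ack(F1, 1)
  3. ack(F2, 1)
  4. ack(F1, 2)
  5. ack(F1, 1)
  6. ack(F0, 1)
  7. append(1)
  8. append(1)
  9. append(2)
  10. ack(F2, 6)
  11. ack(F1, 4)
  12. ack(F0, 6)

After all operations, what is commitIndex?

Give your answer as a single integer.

Op 1: append 2 -> log_len=2
Op 2: F1 acks idx 1 -> match: F0=0 F1=1 F2=0; commitIndex=0
Op 3: F2 acks idx 1 -> match: F0=0 F1=1 F2=1; commitIndex=1
Op 4: F1 acks idx 2 -> match: F0=0 F1=2 F2=1; commitIndex=1
Op 5: F1 acks idx 1 -> match: F0=0 F1=2 F2=1; commitIndex=1
Op 6: F0 acks idx 1 -> match: F0=1 F1=2 F2=1; commitIndex=1
Op 7: append 1 -> log_len=3
Op 8: append 1 -> log_len=4
Op 9: append 2 -> log_len=6
Op 10: F2 acks idx 6 -> match: F0=1 F1=2 F2=6; commitIndex=2
Op 11: F1 acks idx 4 -> match: F0=1 F1=4 F2=6; commitIndex=4
Op 12: F0 acks idx 6 -> match: F0=6 F1=4 F2=6; commitIndex=6

Answer: 6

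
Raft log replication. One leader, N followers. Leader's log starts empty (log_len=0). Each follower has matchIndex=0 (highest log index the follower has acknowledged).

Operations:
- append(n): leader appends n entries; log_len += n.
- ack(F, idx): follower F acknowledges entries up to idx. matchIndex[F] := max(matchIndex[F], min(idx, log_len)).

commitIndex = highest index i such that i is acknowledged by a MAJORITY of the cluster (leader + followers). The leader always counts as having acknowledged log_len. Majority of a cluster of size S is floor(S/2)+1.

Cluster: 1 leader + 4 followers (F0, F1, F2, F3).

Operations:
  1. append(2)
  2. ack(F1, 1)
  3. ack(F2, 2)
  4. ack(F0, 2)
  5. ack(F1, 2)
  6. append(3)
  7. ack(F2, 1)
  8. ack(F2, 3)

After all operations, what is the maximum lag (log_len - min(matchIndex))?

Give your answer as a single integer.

Answer: 5

Derivation:
Op 1: append 2 -> log_len=2
Op 2: F1 acks idx 1 -> match: F0=0 F1=1 F2=0 F3=0; commitIndex=0
Op 3: F2 acks idx 2 -> match: F0=0 F1=1 F2=2 F3=0; commitIndex=1
Op 4: F0 acks idx 2 -> match: F0=2 F1=1 F2=2 F3=0; commitIndex=2
Op 5: F1 acks idx 2 -> match: F0=2 F1=2 F2=2 F3=0; commitIndex=2
Op 6: append 3 -> log_len=5
Op 7: F2 acks idx 1 -> match: F0=2 F1=2 F2=2 F3=0; commitIndex=2
Op 8: F2 acks idx 3 -> match: F0=2 F1=2 F2=3 F3=0; commitIndex=2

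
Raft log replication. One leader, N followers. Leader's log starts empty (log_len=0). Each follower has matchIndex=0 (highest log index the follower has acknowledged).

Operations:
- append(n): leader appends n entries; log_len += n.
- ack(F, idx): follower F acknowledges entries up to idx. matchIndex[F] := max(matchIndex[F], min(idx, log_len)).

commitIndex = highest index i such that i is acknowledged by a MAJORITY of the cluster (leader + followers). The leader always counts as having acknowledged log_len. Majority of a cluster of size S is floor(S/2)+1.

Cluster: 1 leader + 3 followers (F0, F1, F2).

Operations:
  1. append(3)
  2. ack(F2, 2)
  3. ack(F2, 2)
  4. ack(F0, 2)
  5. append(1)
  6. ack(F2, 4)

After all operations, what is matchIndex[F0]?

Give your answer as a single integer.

Answer: 2

Derivation:
Op 1: append 3 -> log_len=3
Op 2: F2 acks idx 2 -> match: F0=0 F1=0 F2=2; commitIndex=0
Op 3: F2 acks idx 2 -> match: F0=0 F1=0 F2=2; commitIndex=0
Op 4: F0 acks idx 2 -> match: F0=2 F1=0 F2=2; commitIndex=2
Op 5: append 1 -> log_len=4
Op 6: F2 acks idx 4 -> match: F0=2 F1=0 F2=4; commitIndex=2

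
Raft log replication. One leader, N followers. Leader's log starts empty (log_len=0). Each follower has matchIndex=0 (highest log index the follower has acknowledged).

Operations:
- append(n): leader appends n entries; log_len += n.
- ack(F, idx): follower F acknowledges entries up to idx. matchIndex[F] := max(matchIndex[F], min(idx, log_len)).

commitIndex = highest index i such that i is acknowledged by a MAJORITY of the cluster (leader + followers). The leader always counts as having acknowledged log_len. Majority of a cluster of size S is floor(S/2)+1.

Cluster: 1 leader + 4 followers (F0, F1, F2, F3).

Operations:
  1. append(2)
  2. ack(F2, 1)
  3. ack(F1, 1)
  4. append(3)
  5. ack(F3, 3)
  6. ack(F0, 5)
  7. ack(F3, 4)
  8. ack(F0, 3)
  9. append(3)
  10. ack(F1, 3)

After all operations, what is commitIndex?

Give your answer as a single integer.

Op 1: append 2 -> log_len=2
Op 2: F2 acks idx 1 -> match: F0=0 F1=0 F2=1 F3=0; commitIndex=0
Op 3: F1 acks idx 1 -> match: F0=0 F1=1 F2=1 F3=0; commitIndex=1
Op 4: append 3 -> log_len=5
Op 5: F3 acks idx 3 -> match: F0=0 F1=1 F2=1 F3=3; commitIndex=1
Op 6: F0 acks idx 5 -> match: F0=5 F1=1 F2=1 F3=3; commitIndex=3
Op 7: F3 acks idx 4 -> match: F0=5 F1=1 F2=1 F3=4; commitIndex=4
Op 8: F0 acks idx 3 -> match: F0=5 F1=1 F2=1 F3=4; commitIndex=4
Op 9: append 3 -> log_len=8
Op 10: F1 acks idx 3 -> match: F0=5 F1=3 F2=1 F3=4; commitIndex=4

Answer: 4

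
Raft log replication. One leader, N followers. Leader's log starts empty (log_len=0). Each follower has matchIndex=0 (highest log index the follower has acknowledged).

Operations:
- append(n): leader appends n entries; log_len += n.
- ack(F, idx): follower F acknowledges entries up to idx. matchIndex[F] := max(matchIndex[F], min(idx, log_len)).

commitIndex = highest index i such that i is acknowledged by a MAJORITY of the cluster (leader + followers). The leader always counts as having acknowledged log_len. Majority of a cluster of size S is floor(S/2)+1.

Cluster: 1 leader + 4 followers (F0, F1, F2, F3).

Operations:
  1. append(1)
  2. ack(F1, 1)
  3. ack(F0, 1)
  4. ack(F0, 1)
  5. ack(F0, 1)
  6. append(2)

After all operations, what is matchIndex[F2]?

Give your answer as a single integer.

Answer: 0

Derivation:
Op 1: append 1 -> log_len=1
Op 2: F1 acks idx 1 -> match: F0=0 F1=1 F2=0 F3=0; commitIndex=0
Op 3: F0 acks idx 1 -> match: F0=1 F1=1 F2=0 F3=0; commitIndex=1
Op 4: F0 acks idx 1 -> match: F0=1 F1=1 F2=0 F3=0; commitIndex=1
Op 5: F0 acks idx 1 -> match: F0=1 F1=1 F2=0 F3=0; commitIndex=1
Op 6: append 2 -> log_len=3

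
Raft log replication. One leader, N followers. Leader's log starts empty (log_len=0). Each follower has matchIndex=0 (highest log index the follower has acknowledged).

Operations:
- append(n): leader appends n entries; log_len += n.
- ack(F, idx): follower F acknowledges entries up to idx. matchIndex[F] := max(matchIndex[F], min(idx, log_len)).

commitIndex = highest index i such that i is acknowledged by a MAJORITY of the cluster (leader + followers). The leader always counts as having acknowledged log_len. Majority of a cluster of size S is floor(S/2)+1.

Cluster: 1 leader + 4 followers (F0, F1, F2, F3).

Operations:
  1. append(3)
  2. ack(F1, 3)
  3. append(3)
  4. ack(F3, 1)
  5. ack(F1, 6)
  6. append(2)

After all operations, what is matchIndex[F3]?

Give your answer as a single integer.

Answer: 1

Derivation:
Op 1: append 3 -> log_len=3
Op 2: F1 acks idx 3 -> match: F0=0 F1=3 F2=0 F3=0; commitIndex=0
Op 3: append 3 -> log_len=6
Op 4: F3 acks idx 1 -> match: F0=0 F1=3 F2=0 F3=1; commitIndex=1
Op 5: F1 acks idx 6 -> match: F0=0 F1=6 F2=0 F3=1; commitIndex=1
Op 6: append 2 -> log_len=8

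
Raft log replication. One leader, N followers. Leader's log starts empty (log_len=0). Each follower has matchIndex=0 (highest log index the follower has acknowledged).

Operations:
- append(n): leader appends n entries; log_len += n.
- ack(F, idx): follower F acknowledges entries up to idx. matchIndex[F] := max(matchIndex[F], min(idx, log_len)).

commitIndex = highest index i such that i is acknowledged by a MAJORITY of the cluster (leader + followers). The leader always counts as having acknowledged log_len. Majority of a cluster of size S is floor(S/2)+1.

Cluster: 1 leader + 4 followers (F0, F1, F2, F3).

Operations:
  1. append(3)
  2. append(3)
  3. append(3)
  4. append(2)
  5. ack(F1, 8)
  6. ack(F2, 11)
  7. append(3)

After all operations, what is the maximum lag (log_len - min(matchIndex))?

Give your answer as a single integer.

Op 1: append 3 -> log_len=3
Op 2: append 3 -> log_len=6
Op 3: append 3 -> log_len=9
Op 4: append 2 -> log_len=11
Op 5: F1 acks idx 8 -> match: F0=0 F1=8 F2=0 F3=0; commitIndex=0
Op 6: F2 acks idx 11 -> match: F0=0 F1=8 F2=11 F3=0; commitIndex=8
Op 7: append 3 -> log_len=14

Answer: 14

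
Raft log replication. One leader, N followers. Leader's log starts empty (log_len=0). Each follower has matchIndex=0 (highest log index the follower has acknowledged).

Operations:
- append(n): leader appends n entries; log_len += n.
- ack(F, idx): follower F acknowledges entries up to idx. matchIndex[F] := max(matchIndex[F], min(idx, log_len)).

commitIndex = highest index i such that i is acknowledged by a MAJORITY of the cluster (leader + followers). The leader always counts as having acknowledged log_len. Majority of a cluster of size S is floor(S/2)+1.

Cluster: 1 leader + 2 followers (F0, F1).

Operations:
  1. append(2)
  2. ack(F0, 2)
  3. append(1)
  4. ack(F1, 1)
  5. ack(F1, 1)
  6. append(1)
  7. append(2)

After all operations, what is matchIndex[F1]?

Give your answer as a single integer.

Op 1: append 2 -> log_len=2
Op 2: F0 acks idx 2 -> match: F0=2 F1=0; commitIndex=2
Op 3: append 1 -> log_len=3
Op 4: F1 acks idx 1 -> match: F0=2 F1=1; commitIndex=2
Op 5: F1 acks idx 1 -> match: F0=2 F1=1; commitIndex=2
Op 6: append 1 -> log_len=4
Op 7: append 2 -> log_len=6

Answer: 1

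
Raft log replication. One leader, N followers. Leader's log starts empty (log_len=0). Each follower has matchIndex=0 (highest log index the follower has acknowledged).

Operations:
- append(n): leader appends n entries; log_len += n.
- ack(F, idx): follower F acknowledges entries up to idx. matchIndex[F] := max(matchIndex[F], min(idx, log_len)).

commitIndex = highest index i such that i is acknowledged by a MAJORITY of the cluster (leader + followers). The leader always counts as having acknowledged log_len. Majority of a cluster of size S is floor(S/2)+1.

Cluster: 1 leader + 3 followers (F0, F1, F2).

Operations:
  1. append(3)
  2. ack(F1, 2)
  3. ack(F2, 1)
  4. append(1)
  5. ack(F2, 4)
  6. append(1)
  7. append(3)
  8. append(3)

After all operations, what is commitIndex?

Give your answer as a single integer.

Answer: 2

Derivation:
Op 1: append 3 -> log_len=3
Op 2: F1 acks idx 2 -> match: F0=0 F1=2 F2=0; commitIndex=0
Op 3: F2 acks idx 1 -> match: F0=0 F1=2 F2=1; commitIndex=1
Op 4: append 1 -> log_len=4
Op 5: F2 acks idx 4 -> match: F0=0 F1=2 F2=4; commitIndex=2
Op 6: append 1 -> log_len=5
Op 7: append 3 -> log_len=8
Op 8: append 3 -> log_len=11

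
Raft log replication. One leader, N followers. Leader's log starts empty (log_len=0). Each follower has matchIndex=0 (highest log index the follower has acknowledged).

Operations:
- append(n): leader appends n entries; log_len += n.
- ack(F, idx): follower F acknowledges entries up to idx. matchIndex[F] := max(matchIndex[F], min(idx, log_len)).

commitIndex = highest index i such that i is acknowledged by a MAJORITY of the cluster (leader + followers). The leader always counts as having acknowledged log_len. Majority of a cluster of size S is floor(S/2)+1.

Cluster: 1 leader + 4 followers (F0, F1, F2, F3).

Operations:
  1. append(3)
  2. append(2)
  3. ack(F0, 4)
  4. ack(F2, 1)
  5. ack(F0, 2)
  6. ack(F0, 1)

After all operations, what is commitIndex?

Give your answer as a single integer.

Op 1: append 3 -> log_len=3
Op 2: append 2 -> log_len=5
Op 3: F0 acks idx 4 -> match: F0=4 F1=0 F2=0 F3=0; commitIndex=0
Op 4: F2 acks idx 1 -> match: F0=4 F1=0 F2=1 F3=0; commitIndex=1
Op 5: F0 acks idx 2 -> match: F0=4 F1=0 F2=1 F3=0; commitIndex=1
Op 6: F0 acks idx 1 -> match: F0=4 F1=0 F2=1 F3=0; commitIndex=1

Answer: 1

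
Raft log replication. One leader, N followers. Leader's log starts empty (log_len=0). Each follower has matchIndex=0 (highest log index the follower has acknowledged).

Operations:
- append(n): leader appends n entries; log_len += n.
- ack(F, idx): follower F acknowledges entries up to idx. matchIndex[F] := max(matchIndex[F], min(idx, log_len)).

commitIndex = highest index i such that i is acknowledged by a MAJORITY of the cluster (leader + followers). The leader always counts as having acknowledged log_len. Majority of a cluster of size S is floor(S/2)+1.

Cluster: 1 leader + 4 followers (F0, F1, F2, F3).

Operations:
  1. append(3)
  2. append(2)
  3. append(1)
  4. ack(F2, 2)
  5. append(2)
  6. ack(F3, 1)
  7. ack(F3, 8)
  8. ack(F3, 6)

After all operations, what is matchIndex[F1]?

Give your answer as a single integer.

Op 1: append 3 -> log_len=3
Op 2: append 2 -> log_len=5
Op 3: append 1 -> log_len=6
Op 4: F2 acks idx 2 -> match: F0=0 F1=0 F2=2 F3=0; commitIndex=0
Op 5: append 2 -> log_len=8
Op 6: F3 acks idx 1 -> match: F0=0 F1=0 F2=2 F3=1; commitIndex=1
Op 7: F3 acks idx 8 -> match: F0=0 F1=0 F2=2 F3=8; commitIndex=2
Op 8: F3 acks idx 6 -> match: F0=0 F1=0 F2=2 F3=8; commitIndex=2

Answer: 0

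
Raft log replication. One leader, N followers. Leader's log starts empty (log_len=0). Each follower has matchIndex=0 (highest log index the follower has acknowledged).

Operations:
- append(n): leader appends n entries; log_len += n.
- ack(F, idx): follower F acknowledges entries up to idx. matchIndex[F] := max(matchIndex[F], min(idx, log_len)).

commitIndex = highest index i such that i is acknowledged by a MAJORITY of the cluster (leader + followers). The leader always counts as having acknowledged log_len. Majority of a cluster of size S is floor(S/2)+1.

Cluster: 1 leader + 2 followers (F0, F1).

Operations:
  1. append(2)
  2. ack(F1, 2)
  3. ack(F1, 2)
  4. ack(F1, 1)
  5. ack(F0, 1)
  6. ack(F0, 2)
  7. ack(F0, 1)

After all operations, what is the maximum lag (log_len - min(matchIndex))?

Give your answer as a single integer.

Op 1: append 2 -> log_len=2
Op 2: F1 acks idx 2 -> match: F0=0 F1=2; commitIndex=2
Op 3: F1 acks idx 2 -> match: F0=0 F1=2; commitIndex=2
Op 4: F1 acks idx 1 -> match: F0=0 F1=2; commitIndex=2
Op 5: F0 acks idx 1 -> match: F0=1 F1=2; commitIndex=2
Op 6: F0 acks idx 2 -> match: F0=2 F1=2; commitIndex=2
Op 7: F0 acks idx 1 -> match: F0=2 F1=2; commitIndex=2

Answer: 0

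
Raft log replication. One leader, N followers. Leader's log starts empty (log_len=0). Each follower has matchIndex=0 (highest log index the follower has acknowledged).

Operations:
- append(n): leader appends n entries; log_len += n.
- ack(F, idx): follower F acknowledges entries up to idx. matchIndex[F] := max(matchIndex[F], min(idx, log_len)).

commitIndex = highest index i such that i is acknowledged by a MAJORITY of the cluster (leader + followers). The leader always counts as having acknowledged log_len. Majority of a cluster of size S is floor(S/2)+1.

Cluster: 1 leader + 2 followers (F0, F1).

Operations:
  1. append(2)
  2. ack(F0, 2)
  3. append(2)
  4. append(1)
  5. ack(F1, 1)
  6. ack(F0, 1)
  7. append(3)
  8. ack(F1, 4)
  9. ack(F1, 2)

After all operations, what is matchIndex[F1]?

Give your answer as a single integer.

Op 1: append 2 -> log_len=2
Op 2: F0 acks idx 2 -> match: F0=2 F1=0; commitIndex=2
Op 3: append 2 -> log_len=4
Op 4: append 1 -> log_len=5
Op 5: F1 acks idx 1 -> match: F0=2 F1=1; commitIndex=2
Op 6: F0 acks idx 1 -> match: F0=2 F1=1; commitIndex=2
Op 7: append 3 -> log_len=8
Op 8: F1 acks idx 4 -> match: F0=2 F1=4; commitIndex=4
Op 9: F1 acks idx 2 -> match: F0=2 F1=4; commitIndex=4

Answer: 4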